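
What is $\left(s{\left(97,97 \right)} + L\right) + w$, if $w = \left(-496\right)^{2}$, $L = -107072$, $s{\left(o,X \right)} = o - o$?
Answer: $138944$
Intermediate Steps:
$s{\left(o,X \right)} = 0$
$w = 246016$
$\left(s{\left(97,97 \right)} + L\right) + w = \left(0 - 107072\right) + 246016 = -107072 + 246016 = 138944$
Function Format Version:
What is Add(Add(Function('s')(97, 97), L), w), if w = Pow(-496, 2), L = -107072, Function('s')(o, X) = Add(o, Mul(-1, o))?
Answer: 138944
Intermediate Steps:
Function('s')(o, X) = 0
w = 246016
Add(Add(Function('s')(97, 97), L), w) = Add(Add(0, -107072), 246016) = Add(-107072, 246016) = 138944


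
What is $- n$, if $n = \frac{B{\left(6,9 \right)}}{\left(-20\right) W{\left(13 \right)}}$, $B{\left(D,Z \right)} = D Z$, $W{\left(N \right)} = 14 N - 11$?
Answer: $\frac{3}{190} \approx 0.015789$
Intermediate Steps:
$W{\left(N \right)} = -11 + 14 N$
$n = - \frac{3}{190}$ ($n = \frac{6 \cdot 9}{\left(-20\right) \left(-11 + 14 \cdot 13\right)} = \frac{54}{\left(-20\right) \left(-11 + 182\right)} = \frac{54}{\left(-20\right) 171} = \frac{54}{-3420} = 54 \left(- \frac{1}{3420}\right) = - \frac{3}{190} \approx -0.015789$)
$- n = \left(-1\right) \left(- \frac{3}{190}\right) = \frac{3}{190}$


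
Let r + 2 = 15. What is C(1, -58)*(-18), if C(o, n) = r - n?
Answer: -1278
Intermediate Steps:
r = 13 (r = -2 + 15 = 13)
C(o, n) = 13 - n
C(1, -58)*(-18) = (13 - 1*(-58))*(-18) = (13 + 58)*(-18) = 71*(-18) = -1278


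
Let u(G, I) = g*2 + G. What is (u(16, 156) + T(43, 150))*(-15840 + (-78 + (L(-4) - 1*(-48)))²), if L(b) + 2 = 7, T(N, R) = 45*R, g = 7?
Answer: -103157700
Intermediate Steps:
L(b) = 5 (L(b) = -2 + 7 = 5)
u(G, I) = 14 + G (u(G, I) = 7*2 + G = 14 + G)
(u(16, 156) + T(43, 150))*(-15840 + (-78 + (L(-4) - 1*(-48)))²) = ((14 + 16) + 45*150)*(-15840 + (-78 + (5 - 1*(-48)))²) = (30 + 6750)*(-15840 + (-78 + (5 + 48))²) = 6780*(-15840 + (-78 + 53)²) = 6780*(-15840 + (-25)²) = 6780*(-15840 + 625) = 6780*(-15215) = -103157700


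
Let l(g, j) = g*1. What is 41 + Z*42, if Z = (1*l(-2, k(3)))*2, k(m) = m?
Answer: -127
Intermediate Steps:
l(g, j) = g
Z = -4 (Z = (1*(-2))*2 = -2*2 = -4)
41 + Z*42 = 41 - 4*42 = 41 - 168 = -127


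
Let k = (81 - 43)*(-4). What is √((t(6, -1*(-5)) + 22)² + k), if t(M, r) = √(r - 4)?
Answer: √377 ≈ 19.416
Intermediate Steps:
t(M, r) = √(-4 + r)
k = -152 (k = 38*(-4) = -152)
√((t(6, -1*(-5)) + 22)² + k) = √((√(-4 - 1*(-5)) + 22)² - 152) = √((√(-4 + 5) + 22)² - 152) = √((√1 + 22)² - 152) = √((1 + 22)² - 152) = √(23² - 152) = √(529 - 152) = √377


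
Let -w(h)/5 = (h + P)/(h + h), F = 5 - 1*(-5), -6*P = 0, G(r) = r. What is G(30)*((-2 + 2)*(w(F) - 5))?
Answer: 0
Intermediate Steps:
P = 0 (P = -1/6*0 = 0)
F = 10 (F = 5 + 5 = 10)
w(h) = -5/2 (w(h) = -5*(h + 0)/(h + h) = -5*h/(2*h) = -5*h*1/(2*h) = -5*1/2 = -5/2)
G(30)*((-2 + 2)*(w(F) - 5)) = 30*((-2 + 2)*(-5/2 - 5)) = 30*(0*(-15/2)) = 30*0 = 0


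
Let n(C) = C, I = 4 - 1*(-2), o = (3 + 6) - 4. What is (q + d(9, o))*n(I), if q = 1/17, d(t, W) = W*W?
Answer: 2556/17 ≈ 150.35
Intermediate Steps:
o = 5 (o = 9 - 4 = 5)
d(t, W) = W²
I = 6 (I = 4 + 2 = 6)
q = 1/17 ≈ 0.058824
(q + d(9, o))*n(I) = (1/17 + 5²)*6 = (1/17 + 25)*6 = (426/17)*6 = 2556/17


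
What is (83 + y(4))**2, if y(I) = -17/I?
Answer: 99225/16 ≈ 6201.6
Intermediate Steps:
(83 + y(4))**2 = (83 - 17/4)**2 = (315/4)**2 = 99225/16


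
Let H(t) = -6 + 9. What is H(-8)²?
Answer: 9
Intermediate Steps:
H(t) = 3
H(-8)² = 3² = 9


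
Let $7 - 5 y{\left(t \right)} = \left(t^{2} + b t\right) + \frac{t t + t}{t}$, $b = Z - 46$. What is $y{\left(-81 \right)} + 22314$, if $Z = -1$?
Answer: $\frac{101289}{5} \approx 20258.0$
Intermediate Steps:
$b = -47$ ($b = -1 - 46 = -47$)
$y{\left(t \right)} = \frac{7}{5} - \frac{t^{2}}{5} + \frac{47 t}{5} - \frac{t + t^{2}}{5 t}$ ($y{\left(t \right)} = \frac{7}{5} - \frac{\left(t^{2} - 47 t\right) + \frac{t t + t}{t}}{5} = \frac{7}{5} - \frac{\left(t^{2} - 47 t\right) + \frac{t^{2} + t}{t}}{5} = \frac{7}{5} - \frac{\left(t^{2} - 47 t\right) + \frac{t + t^{2}}{t}}{5} = \frac{7}{5} - \frac{t^{2} - 47 t + \frac{t + t^{2}}{t}}{5} = \frac{7}{5} - \left(- \frac{47 t}{5} + \frac{t^{2}}{5} + \frac{t + t^{2}}{5 t}\right) = \frac{7}{5} - \frac{t^{2}}{5} + \frac{47 t}{5} - \frac{t + t^{2}}{5 t}$)
$y{\left(-81 \right)} + 22314 = \left(\frac{6}{5} - \frac{\left(-81\right)^{2}}{5} + \frac{46}{5} \left(-81\right)\right) + 22314 = \left(\frac{6}{5} - \frac{6561}{5} - \frac{3726}{5}\right) + 22314 = - \frac{10281}{5} + 22314 = \frac{101289}{5}$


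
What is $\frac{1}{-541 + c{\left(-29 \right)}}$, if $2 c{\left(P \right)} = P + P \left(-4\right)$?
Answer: $- \frac{2}{995} \approx -0.0020101$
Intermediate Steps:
$c{\left(P \right)} = - \frac{3 P}{2}$ ($c{\left(P \right)} = \frac{P + P \left(-4\right)}{2} = \frac{P - 4 P}{2} = \frac{\left(-3\right) P}{2} = - \frac{3 P}{2}$)
$\frac{1}{-541 + c{\left(-29 \right)}} = \frac{1}{-541 - - \frac{87}{2}} = \frac{1}{-541 + \frac{87}{2}} = \frac{1}{- \frac{995}{2}} = - \frac{2}{995}$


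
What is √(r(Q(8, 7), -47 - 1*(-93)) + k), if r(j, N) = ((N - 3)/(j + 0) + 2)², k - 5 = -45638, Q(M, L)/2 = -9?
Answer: I*√14785043/18 ≈ 213.62*I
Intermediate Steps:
Q(M, L) = -18 (Q(M, L) = 2*(-9) = -18)
k = -45633 (k = 5 - 45638 = -45633)
r(j, N) = (2 + (-3 + N)/j)² (r(j, N) = ((-3 + N)/j + 2)² = (2 + (-3 + N)/j)²)
√(r(Q(8, 7), -47 - 1*(-93)) + k) = √((-3 + (-47 - 1*(-93)) + 2*(-18))²/(-18)² - 45633) = √((-3 + (-47 + 93) - 36)²/324 - 45633) = √((-3 + 46 - 36)²/324 - 45633) = √((1/324)*7² - 45633) = √((1/324)*49 - 45633) = √(49/324 - 45633) = √(-14785043/324) = I*√14785043/18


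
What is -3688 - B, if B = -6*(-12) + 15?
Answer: -3775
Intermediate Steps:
B = 87 (B = 72 + 15 = 87)
-3688 - B = -3688 - 1*87 = -3688 - 87 = -3775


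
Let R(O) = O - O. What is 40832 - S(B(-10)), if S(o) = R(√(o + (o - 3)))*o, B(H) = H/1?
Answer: 40832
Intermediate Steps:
B(H) = H (B(H) = H*1 = H)
R(O) = 0
S(o) = 0 (S(o) = 0*o = 0)
40832 - S(B(-10)) = 40832 - 1*0 = 40832 + 0 = 40832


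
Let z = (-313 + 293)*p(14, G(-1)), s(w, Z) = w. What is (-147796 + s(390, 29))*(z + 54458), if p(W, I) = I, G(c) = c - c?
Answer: -8027435948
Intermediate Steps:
G(c) = 0
z = 0 (z = (-313 + 293)*0 = -20*0 = 0)
(-147796 + s(390, 29))*(z + 54458) = (-147796 + 390)*(0 + 54458) = -147406*54458 = -8027435948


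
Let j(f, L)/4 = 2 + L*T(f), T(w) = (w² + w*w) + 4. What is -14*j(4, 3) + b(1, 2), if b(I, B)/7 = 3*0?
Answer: -6160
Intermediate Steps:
T(w) = 4 + 2*w² (T(w) = (w² + w²) + 4 = 2*w² + 4 = 4 + 2*w²)
b(I, B) = 0 (b(I, B) = 7*(3*0) = 7*0 = 0)
j(f, L) = 8 + 4*L*(4 + 2*f²) (j(f, L) = 4*(2 + L*(4 + 2*f²)) = 8 + 4*L*(4 + 2*f²))
-14*j(4, 3) + b(1, 2) = -14*(8 + 8*3*(2 + 4²)) + 0 = -14*(8 + 8*3*(2 + 16)) + 0 = -14*(8 + 8*3*18) + 0 = -14*(8 + 432) + 0 = -14*440 + 0 = -6160 + 0 = -6160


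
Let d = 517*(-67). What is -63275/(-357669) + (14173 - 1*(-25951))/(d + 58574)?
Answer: 15865598081/8560807515 ≈ 1.8533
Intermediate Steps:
d = -34639
-63275/(-357669) + (14173 - 1*(-25951))/(d + 58574) = -63275/(-357669) + (14173 - 1*(-25951))/(-34639 + 58574) = -63275*(-1/357669) + (14173 + 25951)/23935 = 63275/357669 + 40124*(1/23935) = 63275/357669 + 40124/23935 = 15865598081/8560807515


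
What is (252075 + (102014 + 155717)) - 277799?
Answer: 232007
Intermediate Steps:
(252075 + (102014 + 155717)) - 277799 = (252075 + 257731) - 277799 = 509806 - 277799 = 232007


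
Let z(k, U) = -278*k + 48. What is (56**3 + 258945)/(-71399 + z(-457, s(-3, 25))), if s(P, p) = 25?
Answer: 434561/55695 ≈ 7.8025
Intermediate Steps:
z(k, U) = 48 - 278*k
(56**3 + 258945)/(-71399 + z(-457, s(-3, 25))) = (56**3 + 258945)/(-71399 + (48 - 278*(-457))) = (175616 + 258945)/(-71399 + (48 + 127046)) = 434561/(-71399 + 127094) = 434561/55695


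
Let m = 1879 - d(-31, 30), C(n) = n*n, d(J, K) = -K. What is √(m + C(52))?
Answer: √4613 ≈ 67.919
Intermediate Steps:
C(n) = n²
m = 1909 (m = 1879 - (-1)*30 = 1879 - 1*(-30) = 1879 + 30 = 1909)
√(m + C(52)) = √(1909 + 52²) = √(1909 + 2704) = √4613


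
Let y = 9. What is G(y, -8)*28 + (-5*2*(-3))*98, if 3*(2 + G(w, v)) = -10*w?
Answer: 2044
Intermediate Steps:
G(w, v) = -2 - 10*w/3 (G(w, v) = -2 + (-10*w)/3 = -2 - 10*w/3)
G(y, -8)*28 + (-5*2*(-3))*98 = (-2 - 10/3*9)*28 + (-5*2*(-3))*98 = (-2 - 30)*28 - 10*(-3)*98 = -32*28 + 30*98 = -896 + 2940 = 2044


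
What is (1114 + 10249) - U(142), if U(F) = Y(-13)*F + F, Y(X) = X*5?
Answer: 20451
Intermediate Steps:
Y(X) = 5*X
U(F) = -64*F (U(F) = (5*(-13))*F + F = -65*F + F = -64*F)
(1114 + 10249) - U(142) = (1114 + 10249) - (-64)*142 = 11363 - 1*(-9088) = 11363 + 9088 = 20451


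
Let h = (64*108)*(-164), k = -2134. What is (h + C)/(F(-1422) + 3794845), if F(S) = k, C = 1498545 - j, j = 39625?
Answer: 325352/3792711 ≈ 0.085783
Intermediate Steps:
C = 1458920 (C = 1498545 - 1*39625 = 1498545 - 39625 = 1458920)
F(S) = -2134
h = -1133568 (h = 6912*(-164) = -1133568)
(h + C)/(F(-1422) + 3794845) = (-1133568 + 1458920)/(-2134 + 3794845) = 325352/3792711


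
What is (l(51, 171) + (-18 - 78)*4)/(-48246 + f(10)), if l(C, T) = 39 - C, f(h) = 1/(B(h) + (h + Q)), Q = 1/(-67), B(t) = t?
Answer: 530244/64601327 ≈ 0.0082079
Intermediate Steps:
Q = -1/67 ≈ -0.014925
f(h) = 1/(-1/67 + 2*h) (f(h) = 1/(h + (h - 1/67)) = 1/(h + (-1/67 + h)) = 1/(-1/67 + 2*h))
(l(51, 171) + (-18 - 78)*4)/(-48246 + f(10)) = ((39 - 1*51) + (-18 - 78)*4)/(-48246 + 67/(-1 + 134*10)) = ((39 - 51) - 96*4)/(-48246 + 67/(-1 + 1340)) = (-12 - 384)/(-48246 + 67/1339) = -396/(-48246 + 67*(1/1339)) = -396/(-48246 + 67/1339) = -396/(-64601327/1339) = -396*(-1339/64601327) = 530244/64601327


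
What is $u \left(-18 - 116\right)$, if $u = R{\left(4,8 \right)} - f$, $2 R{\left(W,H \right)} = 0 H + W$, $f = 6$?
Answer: $536$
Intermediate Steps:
$R{\left(W,H \right)} = \frac{W}{2}$ ($R{\left(W,H \right)} = \frac{0 H + W}{2} = \frac{0 + W}{2} = \frac{W}{2}$)
$u = -4$ ($u = \frac{1}{2} \cdot 4 - 6 = 2 - 6 = -4$)
$u \left(-18 - 116\right) = - 4 \left(-18 - 116\right) = \left(-4\right) \left(-134\right) = 536$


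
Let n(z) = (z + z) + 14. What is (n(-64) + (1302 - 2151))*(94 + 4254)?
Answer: -4187124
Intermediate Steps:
n(z) = 14 + 2*z (n(z) = 2*z + 14 = 14 + 2*z)
(n(-64) + (1302 - 2151))*(94 + 4254) = ((14 + 2*(-64)) + (1302 - 2151))*(94 + 4254) = ((14 - 128) - 849)*4348 = (-114 - 849)*4348 = -963*4348 = -4187124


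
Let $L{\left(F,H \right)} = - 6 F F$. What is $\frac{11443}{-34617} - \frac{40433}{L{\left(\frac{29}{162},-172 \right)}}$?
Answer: $\frac{6122143286651}{29112897} \approx 2.1029 \cdot 10^{5}$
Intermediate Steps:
$L{\left(F,H \right)} = - 6 F^{2}$
$\frac{11443}{-34617} - \frac{40433}{L{\left(\frac{29}{162},-172 \right)}} = \frac{11443}{-34617} - \frac{40433}{\left(-6\right) \left(\frac{29}{162}\right)^{2}} = 11443 \left(- \frac{1}{34617}\right) - \frac{40433}{\left(-6\right) \left(29 \cdot \frac{1}{162}\right)^{2}} = - \frac{11443}{34617} - \frac{40433}{\left(-6\right) \left(\frac{29}{162}\right)^{2}} = - \frac{11443}{34617} - \frac{40433}{\left(-6\right) \frac{841}{26244}} = - \frac{11443}{34617} - \frac{40433}{- \frac{841}{4374}} = - \frac{11443}{34617} - - \frac{176853942}{841} = - \frac{11443}{34617} + \frac{176853942}{841} = \frac{6122143286651}{29112897}$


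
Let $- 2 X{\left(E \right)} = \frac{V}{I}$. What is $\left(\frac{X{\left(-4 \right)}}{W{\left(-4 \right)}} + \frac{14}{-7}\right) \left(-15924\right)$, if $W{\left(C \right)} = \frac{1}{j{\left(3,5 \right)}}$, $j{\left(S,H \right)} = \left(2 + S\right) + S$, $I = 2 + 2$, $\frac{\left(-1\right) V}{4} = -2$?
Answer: $159240$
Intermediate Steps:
$V = 8$ ($V = \left(-4\right) \left(-2\right) = 8$)
$I = 4$
$X{\left(E \right)} = -1$ ($X{\left(E \right)} = - \frac{8 \cdot \frac{1}{4}}{2} = \left(- \frac{1}{2}\right) 2 = -1$)
$j{\left(S,H \right)} = 2 + 2 S$
$W{\left(C \right)} = \frac{1}{8}$ ($W{\left(C \right)} = \frac{1}{2 + 2 \cdot 3} = \frac{1}{2 + 6} = \frac{1}{8}$)
$\left(\frac{X{\left(-4 \right)}}{W{\left(-4 \right)}} + \frac{14}{-7}\right) \left(-15924\right) = \left(- \frac{1}{\frac{1}{8}} + \frac{14}{-7}\right) \left(-15924\right) = \left(\left(-1\right) 8 + 14 \left(- \frac{1}{7}\right)\right) \left(-15924\right) = \left(-8 - 2\right) \left(-15924\right) = \left(-10\right) \left(-15924\right) = 159240$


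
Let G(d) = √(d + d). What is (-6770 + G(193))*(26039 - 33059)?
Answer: 47525400 - 7020*√386 ≈ 4.7387e+7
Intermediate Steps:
G(d) = √2*√d (G(d) = √(2*d) = √2*√d)
(-6770 + G(193))*(26039 - 33059) = (-6770 + √2*√193)*(26039 - 33059) = (-6770 + √386)*(-7020) = 47525400 - 7020*√386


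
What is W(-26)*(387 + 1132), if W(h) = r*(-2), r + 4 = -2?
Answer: 18228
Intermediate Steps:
r = -6 (r = -4 - 2 = -6)
W(h) = 12 (W(h) = -6*(-2) = 12)
W(-26)*(387 + 1132) = 12*(387 + 1132) = 12*1519 = 18228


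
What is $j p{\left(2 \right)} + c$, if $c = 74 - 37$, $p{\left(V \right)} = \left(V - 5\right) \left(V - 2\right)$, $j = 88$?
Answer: $37$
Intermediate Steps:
$p{\left(V \right)} = \left(-5 + V\right) \left(-2 + V\right)$
$c = 37$
$j p{\left(2 \right)} + c = 88 \left(10 + 2^{2} - 14\right) + 37 = 88 \left(10 + 4 - 14\right) + 37 = 88 \cdot 0 + 37 = 0 + 37 = 37$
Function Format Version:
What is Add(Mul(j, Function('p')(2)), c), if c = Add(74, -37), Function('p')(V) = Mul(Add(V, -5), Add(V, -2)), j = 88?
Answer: 37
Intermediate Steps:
Function('p')(V) = Mul(Add(-5, V), Add(-2, V))
c = 37
Add(Mul(j, Function('p')(2)), c) = Add(Mul(88, Add(10, Pow(2, 2), Mul(-7, 2))), 37) = Add(Mul(88, Add(10, 4, -14)), 37) = Add(Mul(88, 0), 37) = Add(0, 37) = 37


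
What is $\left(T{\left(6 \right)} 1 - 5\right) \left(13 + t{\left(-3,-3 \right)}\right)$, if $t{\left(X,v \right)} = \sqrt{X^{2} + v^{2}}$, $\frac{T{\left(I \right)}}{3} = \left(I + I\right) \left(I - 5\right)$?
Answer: $403 + 93 \sqrt{2} \approx 534.52$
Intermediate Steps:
$T{\left(I \right)} = 6 I \left(-5 + I\right)$ ($T{\left(I \right)} = 3 \left(I + I\right) \left(I - 5\right) = 3 \cdot 2 I \left(-5 + I\right) = 6 I \left(-5 + I\right)$)
$\left(T{\left(6 \right)} 1 - 5\right) \left(13 + t{\left(-3,-3 \right)}\right) = \left(6 \cdot 6 \left(-5 + 6\right) 1 - 5\right) \left(13 + \sqrt{\left(-3\right)^{2} + \left(-3\right)^{2}}\right) = \left(6 \cdot 6 \cdot 1 \cdot 1 - 5\right) \left(13 + \sqrt{9 + 9}\right) = \left(36 \cdot 1 - 5\right) \left(13 + \sqrt{18}\right) = \left(36 - 5\right) \left(13 + 3 \sqrt{2}\right) = 31 \left(13 + 3 \sqrt{2}\right) = 403 + 93 \sqrt{2}$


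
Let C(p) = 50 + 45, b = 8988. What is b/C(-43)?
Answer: 8988/95 ≈ 94.610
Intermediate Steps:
C(p) = 95
b/C(-43) = 8988/95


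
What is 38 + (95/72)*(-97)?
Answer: -6479/72 ≈ -89.986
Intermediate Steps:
38 + (95/72)*(-97) = 38 - 9215/72 = -6479/72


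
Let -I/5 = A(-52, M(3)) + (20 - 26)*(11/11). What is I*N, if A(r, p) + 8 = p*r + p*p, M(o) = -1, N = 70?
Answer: -13650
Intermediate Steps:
A(r, p) = -8 + p² + p*r (A(r, p) = -8 + (p*r + p*p) = -8 + (p*r + p²) = -8 + (p² + p*r) = -8 + p² + p*r)
I = -195 (I = -5*((-8 + (-1)² - 1*(-52)) + (20 - 26)*(11/11)) = -5*((-8 + 1 + 52) - 66/11) = -5*(45 - 6*1) = -5*(45 - 6) = -5*39 = -195)
I*N = -195*70 = -13650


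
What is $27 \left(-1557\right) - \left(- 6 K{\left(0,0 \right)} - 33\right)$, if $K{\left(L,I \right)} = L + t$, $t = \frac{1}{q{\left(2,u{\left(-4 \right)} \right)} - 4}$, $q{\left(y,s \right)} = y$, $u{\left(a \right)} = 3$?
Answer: $-42009$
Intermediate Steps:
$t = - \frac{1}{2}$ ($t = \frac{1}{2 - 4} = \frac{1}{-2} = - \frac{1}{2} \approx -0.5$)
$K{\left(L,I \right)} = - \frac{1}{2} + L$ ($K{\left(L,I \right)} = L - \frac{1}{2} = - \frac{1}{2} + L$)
$27 \left(-1557\right) - \left(- 6 K{\left(0,0 \right)} - 33\right) = 27 \left(-1557\right) - \left(- 6 \left(- \frac{1}{2} + 0\right) - 33\right) = -42039 - \left(\left(-6\right) \left(- \frac{1}{2}\right) - 33\right) = -42039 - \left(3 - 33\right) = -42039 - -30 = -42039 + 30 = -42009$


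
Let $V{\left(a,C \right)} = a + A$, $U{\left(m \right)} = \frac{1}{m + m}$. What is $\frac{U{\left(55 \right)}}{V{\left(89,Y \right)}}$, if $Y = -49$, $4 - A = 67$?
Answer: $\frac{1}{2860} \approx 0.00034965$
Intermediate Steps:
$A = -63$ ($A = 4 - 67 = -63$)
$U{\left(m \right)} = \frac{1}{2 m}$
$V{\left(a,C \right)} = -63 + a$ ($V{\left(a,C \right)} = a - 63 = -63 + a$)
$\frac{U{\left(55 \right)}}{V{\left(89,Y \right)}} = \frac{\frac{1}{2} \cdot \frac{1}{55}}{-63 + 89} = \frac{\frac{1}{2} \cdot \frac{1}{55}}{26} = \frac{1}{110} \cdot \frac{1}{26} = \frac{1}{2860}$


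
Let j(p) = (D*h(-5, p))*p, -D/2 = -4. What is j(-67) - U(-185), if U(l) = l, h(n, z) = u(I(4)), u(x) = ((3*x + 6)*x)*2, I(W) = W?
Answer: -76999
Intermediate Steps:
u(x) = 2*x*(6 + 3*x) (u(x) = ((6 + 3*x)*x)*2 = (x*(6 + 3*x))*2 = 2*x*(6 + 3*x))
D = 8 (D = -2*(-4) = 8)
h(n, z) = 144 (h(n, z) = 6*4*(2 + 4) = 6*4*6 = 144)
j(p) = 1152*p (j(p) = (8*144)*p = 1152*p)
j(-67) - U(-185) = 1152*(-67) - 1*(-185) = -77184 + 185 = -76999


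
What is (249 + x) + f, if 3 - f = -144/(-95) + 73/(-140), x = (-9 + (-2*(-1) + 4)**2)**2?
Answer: 521363/532 ≈ 980.01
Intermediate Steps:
x = 729 (x = (-9 + (2 + 4)**2)**2 = (-9 + 6**2)**2 = (-9 + 36)**2 = 27**2 = 729)
f = 1067/532 (f = 3 - (-144/(-95) + 73/(-140)) = 3 - (-144*(-1/95) + 73*(-1/140)) = 3 - (144/95 - 73/140) = 3 - 1*529/532 = 3 - 529/532 = 1067/532 ≈ 2.0056)
(249 + x) + f = (249 + 729) + 1067/532 = 978 + 1067/532 = 521363/532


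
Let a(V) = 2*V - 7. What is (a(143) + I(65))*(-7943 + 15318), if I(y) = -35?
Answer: 1799500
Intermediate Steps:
a(V) = -7 + 2*V
(a(143) + I(65))*(-7943 + 15318) = ((-7 + 2*143) - 35)*(-7943 + 15318) = ((-7 + 286) - 35)*7375 = (279 - 35)*7375 = 244*7375 = 1799500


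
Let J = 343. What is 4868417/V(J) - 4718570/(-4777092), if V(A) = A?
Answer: 11629247186437/819271278 ≈ 14195.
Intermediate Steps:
4868417/V(J) - 4718570/(-4777092) = 4868417/343 - 4718570/(-4777092) = 4868417*(1/343) - 4718570*(-1/4777092) = 4868417/343 + 2359285/2388546 = 11629247186437/819271278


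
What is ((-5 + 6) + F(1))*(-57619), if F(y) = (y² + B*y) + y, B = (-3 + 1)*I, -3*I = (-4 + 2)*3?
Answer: 57619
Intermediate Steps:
I = 2 (I = -(-4 + 2)*3/3 = -(-2)*3/3 = -⅓*(-6) = 2)
B = -4 (B = (-3 + 1)*2 = -2*2 = -4)
F(y) = y² - 3*y (F(y) = (y² - 4*y) + y = y² - 3*y)
((-5 + 6) + F(1))*(-57619) = ((-5 + 6) + 1*(-3 + 1))*(-57619) = (1 + 1*(-2))*(-57619) = (1 - 2)*(-57619) = -1*(-57619) = 57619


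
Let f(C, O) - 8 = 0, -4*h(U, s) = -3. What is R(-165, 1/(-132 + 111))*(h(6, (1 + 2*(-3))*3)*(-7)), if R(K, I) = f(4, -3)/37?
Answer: -42/37 ≈ -1.1351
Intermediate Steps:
h(U, s) = 3/4 (h(U, s) = -1/4*(-3) = 3/4)
f(C, O) = 8 (f(C, O) = 8 + 0 = 8)
R(K, I) = 8/37
R(-165, 1/(-132 + 111))*(h(6, (1 + 2*(-3))*3)*(-7)) = 8*((3/4)*(-7))/37 = (8/37)*(-21/4) = -42/37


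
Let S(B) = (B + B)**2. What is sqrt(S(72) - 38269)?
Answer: I*sqrt(17533) ≈ 132.41*I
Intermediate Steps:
S(B) = 4*B**2 (S(B) = (2*B)**2 = 4*B**2)
sqrt(S(72) - 38269) = sqrt(4*72**2 - 38269) = sqrt(4*5184 - 38269) = sqrt(20736 - 38269) = sqrt(-17533) = I*sqrt(17533)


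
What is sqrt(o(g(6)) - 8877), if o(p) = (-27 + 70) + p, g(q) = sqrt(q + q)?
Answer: sqrt(-8834 + 2*sqrt(3)) ≈ 93.971*I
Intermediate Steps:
g(q) = sqrt(2)*sqrt(q) (g(q) = sqrt(2*q) = sqrt(2)*sqrt(q))
o(p) = 43 + p
sqrt(o(g(6)) - 8877) = sqrt((43 + sqrt(2)*sqrt(6)) - 8877) = sqrt((43 + 2*sqrt(3)) - 8877) = sqrt(-8834 + 2*sqrt(3))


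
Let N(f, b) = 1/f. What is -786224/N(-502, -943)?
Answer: 394684448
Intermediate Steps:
-786224/N(-502, -943) = -786224/(1/(-502)) = -786224/(-1/502) = -786224*(-502) = 394684448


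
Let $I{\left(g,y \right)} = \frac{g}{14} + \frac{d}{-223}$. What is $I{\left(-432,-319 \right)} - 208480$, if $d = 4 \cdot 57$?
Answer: $- \frac{325487044}{1561} \approx -2.0851 \cdot 10^{5}$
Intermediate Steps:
$d = 228$
$I{\left(g,y \right)} = - \frac{228}{223} + \frac{g}{14}$ ($I{\left(g,y \right)} = \frac{g}{14} + \frac{228}{-223} = g \frac{1}{14} + 228 \left(- \frac{1}{223}\right) = \frac{g}{14} - \frac{228}{223} = - \frac{228}{223} + \frac{g}{14}$)
$I{\left(-432,-319 \right)} - 208480 = \left(- \frac{228}{223} + \frac{1}{14} \left(-432\right)\right) - 208480 = \left(- \frac{228}{223} - \frac{216}{7}\right) - 208480 = - \frac{49764}{1561} - 208480 = - \frac{325487044}{1561}$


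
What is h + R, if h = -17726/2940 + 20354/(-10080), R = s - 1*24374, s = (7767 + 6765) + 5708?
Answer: -146131471/35280 ≈ -4142.0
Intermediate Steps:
s = 20240 (s = 14532 + 5708 = 20240)
R = -4134 (R = 20240 - 1*24374 = 20240 - 24374 = -4134)
h = -283951/35280 (h = -17726*1/2940 + 20354*(-1/10080) = -8863/1470 - 10177/5040 = -283951/35280 ≈ -8.0485)
h + R = -283951/35280 - 4134 = -146131471/35280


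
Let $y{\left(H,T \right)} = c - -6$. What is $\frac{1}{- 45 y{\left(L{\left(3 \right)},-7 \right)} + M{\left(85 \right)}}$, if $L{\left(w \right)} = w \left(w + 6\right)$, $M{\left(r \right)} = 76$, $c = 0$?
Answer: $- \frac{1}{194} \approx -0.0051546$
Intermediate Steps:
$L{\left(w \right)} = w \left(6 + w\right)$
$y{\left(H,T \right)} = 6$ ($y{\left(H,T \right)} = 0 - -6 = 0 + 6 = 6$)
$\frac{1}{- 45 y{\left(L{\left(3 \right)},-7 \right)} + M{\left(85 \right)}} = \frac{1}{\left(-45\right) 6 + 76} = \frac{1}{-270 + 76} = \frac{1}{-194} = - \frac{1}{194}$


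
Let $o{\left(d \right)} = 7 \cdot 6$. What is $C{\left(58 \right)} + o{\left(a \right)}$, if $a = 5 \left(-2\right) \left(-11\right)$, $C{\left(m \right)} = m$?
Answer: $100$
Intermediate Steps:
$a = 110$ ($a = \left(-10\right) \left(-11\right) = 110$)
$o{\left(d \right)} = 42$
$C{\left(58 \right)} + o{\left(a \right)} = 58 + 42 = 100$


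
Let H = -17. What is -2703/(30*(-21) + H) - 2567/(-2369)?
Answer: 8064256/1532743 ≈ 5.2613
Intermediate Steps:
-2703/(30*(-21) + H) - 2567/(-2369) = -2703/(30*(-21) - 17) - 2567/(-2369) = -2703/(-630 - 17) - 2567*(-1/2369) = -2703/(-647) + 2567/2369 = -2703*(-1/647) + 2567/2369 = 2703/647 + 2567/2369 = 8064256/1532743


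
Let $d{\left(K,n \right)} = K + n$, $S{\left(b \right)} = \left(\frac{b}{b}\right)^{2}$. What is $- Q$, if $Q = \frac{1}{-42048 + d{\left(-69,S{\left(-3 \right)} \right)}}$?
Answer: $\frac{1}{42116} \approx 2.3744 \cdot 10^{-5}$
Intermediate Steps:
$S{\left(b \right)} = 1$ ($S{\left(b \right)} = 1^{2} = 1$)
$Q = - \frac{1}{42116}$ ($Q = \frac{1}{-42048 + \left(-69 + 1\right)} = \frac{1}{-42048 - 68} = \frac{1}{-42116} = - \frac{1}{42116} \approx -2.3744 \cdot 10^{-5}$)
$- Q = \left(-1\right) \left(- \frac{1}{42116}\right) = \frac{1}{42116}$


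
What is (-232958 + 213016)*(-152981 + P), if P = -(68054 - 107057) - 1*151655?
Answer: 5297253286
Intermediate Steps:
P = -112652 (P = -1*(-39003) - 151655 = 39003 - 151655 = -112652)
(-232958 + 213016)*(-152981 + P) = (-232958 + 213016)*(-152981 - 112652) = -19942*(-265633) = 5297253286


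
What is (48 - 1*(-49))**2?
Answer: 9409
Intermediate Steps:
(48 - 1*(-49))**2 = (48 + 49)**2 = 97**2 = 9409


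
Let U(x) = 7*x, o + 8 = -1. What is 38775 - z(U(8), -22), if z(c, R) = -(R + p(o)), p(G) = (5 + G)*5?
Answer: 38733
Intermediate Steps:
o = -9 (o = -8 - 1 = -9)
p(G) = 25 + 5*G
z(c, R) = 20 - R (z(c, R) = -(R + (25 + 5*(-9))) = -(R + (25 - 45)) = -(R - 20) = -(-20 + R) = 20 - R)
38775 - z(U(8), -22) = 38775 - (20 - 1*(-22)) = 38775 - (20 + 22) = 38775 - 1*42 = 38775 - 42 = 38733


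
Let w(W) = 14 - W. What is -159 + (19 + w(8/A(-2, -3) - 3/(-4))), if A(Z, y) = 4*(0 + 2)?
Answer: -511/4 ≈ -127.75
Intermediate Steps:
A(Z, y) = 8 (A(Z, y) = 4*2 = 8)
-159 + (19 + w(8/A(-2, -3) - 3/(-4))) = -159 + (19 + (14 - (8/8 - 3/(-4)))) = -159 + (19 + (14 - (8*(⅛) - 3*(-¼)))) = -159 + (19 + (14 - (1 + ¾))) = -159 + (19 + (14 - 1*7/4)) = -159 + (19 + (14 - 7/4)) = -159 + (19 + 49/4) = -159 + 125/4 = -511/4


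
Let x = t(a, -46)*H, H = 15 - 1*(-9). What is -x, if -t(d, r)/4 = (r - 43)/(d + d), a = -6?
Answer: 712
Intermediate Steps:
t(d, r) = -2*(-43 + r)/d (t(d, r) = -4*(r - 43)/(d + d) = -4*(-43 + r)/(2*d) = -4*(-43 + r)*1/(2*d) = -2*(-43 + r)/d)
H = 24 (H = 15 + 9 = 24)
x = -712 (x = (2*(43 - 1*(-46))/(-6))*24 = (2*(-⅙)*(43 + 46))*24 = (2*(-⅙)*89)*24 = -89/3*24 = -712)
-x = -1*(-712) = 712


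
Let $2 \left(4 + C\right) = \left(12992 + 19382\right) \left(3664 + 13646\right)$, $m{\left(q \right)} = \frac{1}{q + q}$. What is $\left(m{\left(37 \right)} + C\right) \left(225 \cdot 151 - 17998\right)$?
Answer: $\frac{331276312523845}{74} \approx 4.4767 \cdot 10^{12}$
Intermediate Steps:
$m{\left(q \right)} = \frac{1}{2 q}$
$C = 280196966$ ($C = -4 + \frac{\left(12992 + 19382\right) \left(3664 + 13646\right)}{2} = -4 + \frac{32374 \cdot 17310}{2} = -4 + \frac{1}{2} \cdot 560393940 = -4 + 280196970 = 280196966$)
$\left(m{\left(37 \right)} + C\right) \left(225 \cdot 151 - 17998\right) = \left(\frac{1}{2 \cdot 37} + 280196966\right) \left(225 \cdot 151 - 17998\right) = \left(\frac{1}{2} \cdot \frac{1}{37} + 280196966\right) \left(33975 - 17998\right) = \left(\frac{1}{74} + 280196966\right) 15977 = \frac{20734575485}{74} \cdot 15977 = \frac{331276312523845}{74}$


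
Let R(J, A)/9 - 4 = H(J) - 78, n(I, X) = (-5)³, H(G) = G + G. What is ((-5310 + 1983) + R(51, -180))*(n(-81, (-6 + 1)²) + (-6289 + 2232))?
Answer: 12859650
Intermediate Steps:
H(G) = 2*G
n(I, X) = -125
R(J, A) = -666 + 18*J (R(J, A) = 36 + 9*(2*J - 78) = 36 + 9*(-78 + 2*J) = 36 + (-702 + 18*J) = -666 + 18*J)
((-5310 + 1983) + R(51, -180))*(n(-81, (-6 + 1)²) + (-6289 + 2232)) = ((-5310 + 1983) + (-666 + 18*51))*(-125 + (-6289 + 2232)) = (-3327 + (-666 + 918))*(-125 - 4057) = (-3327 + 252)*(-4182) = -3075*(-4182) = 12859650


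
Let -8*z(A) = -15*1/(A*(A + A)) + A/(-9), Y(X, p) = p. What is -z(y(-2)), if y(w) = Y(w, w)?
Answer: -119/576 ≈ -0.20660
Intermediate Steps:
y(w) = w
z(A) = A/72 + 15/(16*A²) (z(A) = -(-15*1/(A*(A + A)) + A/(-9))/8 = -(-15*1/(2*A²) + A*(-⅑))/8 = -(-15*1/(2*A²) - A/9)/8 = -(-15/(2*A²) - A/9)/8 = A/72 + 15/(16*A²))
-z(y(-2)) = -((1/72)*(-2) + (15/16)/(-2)²) = -(-1/36 + (15/16)*(¼)) = -(-1/36 + 15/64) = -1*119/576 = -119/576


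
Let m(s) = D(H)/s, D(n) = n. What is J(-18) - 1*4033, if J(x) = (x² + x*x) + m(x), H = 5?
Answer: -60935/18 ≈ -3385.3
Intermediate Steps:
m(s) = 5/s
J(x) = 2*x² + 5/x (J(x) = (x² + x*x) + 5/x = (x² + x²) + 5/x = 2*x² + 5/x)
J(-18) - 1*4033 = (5 + 2*(-18)³)/(-18) - 1*4033 = -(5 + 2*(-5832))/18 - 4033 = -(5 - 11664)/18 - 4033 = -1/18*(-11659) - 4033 = 11659/18 - 4033 = -60935/18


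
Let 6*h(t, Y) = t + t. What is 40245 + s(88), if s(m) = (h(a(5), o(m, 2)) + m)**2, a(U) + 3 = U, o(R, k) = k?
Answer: 432961/9 ≈ 48107.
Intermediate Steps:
a(U) = -3 + U
h(t, Y) = t/3 (h(t, Y) = (t + t)/6 = (2*t)/6 = t/3)
s(m) = (2/3 + m)**2 (s(m) = ((-3 + 5)/3 + m)**2 = ((1/3)*2 + m)**2 = (2/3 + m)**2)
40245 + s(88) = 40245 + (2 + 3*88)**2/9 = 40245 + (2 + 264)**2/9 = 40245 + (1/9)*266**2 = 40245 + (1/9)*70756 = 40245 + 70756/9 = 432961/9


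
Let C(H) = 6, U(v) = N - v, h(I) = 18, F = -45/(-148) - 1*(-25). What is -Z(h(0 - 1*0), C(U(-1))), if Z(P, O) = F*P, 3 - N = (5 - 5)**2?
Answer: -33705/74 ≈ -455.47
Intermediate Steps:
F = 3745/148 (F = -45*(-1/148) + 25 = 45/148 + 25 = 3745/148 ≈ 25.304)
N = 3 (N = 3 - (5 - 5)**2 = 3 - 1*0**2 = 3 - 1*0 = 3 + 0 = 3)
U(v) = 3 - v
Z(P, O) = 3745*P/148
-Z(h(0 - 1*0), C(U(-1))) = -3745*18/148 = -1*33705/74 = -33705/74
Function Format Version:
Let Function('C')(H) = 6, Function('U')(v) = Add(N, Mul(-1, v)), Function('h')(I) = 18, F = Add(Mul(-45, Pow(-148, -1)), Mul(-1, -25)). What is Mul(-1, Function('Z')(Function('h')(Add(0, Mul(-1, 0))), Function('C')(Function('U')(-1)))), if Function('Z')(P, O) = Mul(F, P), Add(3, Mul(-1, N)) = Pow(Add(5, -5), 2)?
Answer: Rational(-33705, 74) ≈ -455.47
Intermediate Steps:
F = Rational(3745, 148) (F = Add(Mul(-45, Rational(-1, 148)), 25) = Add(Rational(45, 148), 25) = Rational(3745, 148) ≈ 25.304)
N = 3 (N = Add(3, Mul(-1, Pow(Add(5, -5), 2))) = Add(3, Mul(-1, Pow(0, 2))) = Add(3, Mul(-1, 0)) = Add(3, 0) = 3)
Function('U')(v) = Add(3, Mul(-1, v))
Function('Z')(P, O) = Mul(Rational(3745, 148), P)
Mul(-1, Function('Z')(Function('h')(Add(0, Mul(-1, 0))), Function('C')(Function('U')(-1)))) = Mul(-1, Mul(Rational(3745, 148), 18)) = Mul(-1, Rational(33705, 74)) = Rational(-33705, 74)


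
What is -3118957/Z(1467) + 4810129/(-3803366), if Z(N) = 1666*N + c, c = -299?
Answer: -23617157879529/9294372971618 ≈ -2.5410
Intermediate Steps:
Z(N) = -299 + 1666*N (Z(N) = 1666*N - 299 = -299 + 1666*N)
-3118957/Z(1467) + 4810129/(-3803366) = -3118957/(-299 + 1666*1467) + 4810129/(-3803366) = -3118957/(-299 + 2444022) + 4810129*(-1/3803366) = -3118957/2443723 - 4810129/3803366 = -23617157879529/9294372971618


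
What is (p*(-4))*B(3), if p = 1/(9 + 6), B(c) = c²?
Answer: -12/5 ≈ -2.4000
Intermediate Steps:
p = 1/15 ≈ 0.066667
(p*(-4))*B(3) = ((1/15)*(-4))*3² = -4/15*9 = -12/5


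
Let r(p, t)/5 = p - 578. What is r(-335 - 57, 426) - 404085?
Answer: -408935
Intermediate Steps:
r(p, t) = -2890 + 5*p (r(p, t) = 5*(p - 578) = 5*(-578 + p) = -2890 + 5*p)
r(-335 - 57, 426) - 404085 = (-2890 + 5*(-335 - 57)) - 404085 = (-2890 + 5*(-392)) - 404085 = (-2890 - 1960) - 404085 = -4850 - 404085 = -408935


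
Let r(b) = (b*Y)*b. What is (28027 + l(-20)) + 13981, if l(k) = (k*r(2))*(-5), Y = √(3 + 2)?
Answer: 42008 + 400*√5 ≈ 42902.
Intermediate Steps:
Y = √5 ≈ 2.2361
r(b) = √5*b² (r(b) = (b*√5)*b = √5*b²)
l(k) = -20*k*√5 (l(k) = (k*(√5*2²))*(-5) = (k*(√5*4))*(-5) = (k*(4*√5))*(-5) = (4*k*√5)*(-5) = -20*k*√5)
(28027 + l(-20)) + 13981 = (28027 - 20*(-20)*√5) + 13981 = (28027 + 400*√5) + 13981 = 42008 + 400*√5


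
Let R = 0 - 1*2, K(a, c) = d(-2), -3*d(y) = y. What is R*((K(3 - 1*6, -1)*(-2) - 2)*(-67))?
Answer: -1340/3 ≈ -446.67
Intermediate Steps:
d(y) = -y/3
K(a, c) = ⅔ (K(a, c) = -⅓*(-2) = ⅔)
R = -2 (R = 0 - 2 = -2)
R*((K(3 - 1*6, -1)*(-2) - 2)*(-67)) = -2*((⅔)*(-2) - 2)*(-67) = -2*(-4/3 - 2)*(-67) = -(-20)*(-67)/3 = -2*670/3 = -1340/3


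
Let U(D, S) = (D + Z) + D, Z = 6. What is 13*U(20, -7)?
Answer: 598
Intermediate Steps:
U(D, S) = 6 + 2*D (U(D, S) = (D + 6) + D = (6 + D) + D = 6 + 2*D)
13*U(20, -7) = 13*(6 + 2*20) = 13*(6 + 40) = 13*46 = 598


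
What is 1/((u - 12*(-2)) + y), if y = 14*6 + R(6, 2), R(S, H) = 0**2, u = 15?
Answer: 1/123 ≈ 0.0081301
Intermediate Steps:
R(S, H) = 0
y = 84 (y = 14*6 + 0 = 84 + 0 = 84)
1/((u - 12*(-2)) + y) = 1/((15 - 12*(-2)) + 84) = 1/((15 + 24) + 84) = 1/(39 + 84) = 1/123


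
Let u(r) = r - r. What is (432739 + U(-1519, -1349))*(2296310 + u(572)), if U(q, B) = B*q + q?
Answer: 5695654804810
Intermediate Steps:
U(q, B) = q + B*q
u(r) = 0
(432739 + U(-1519, -1349))*(2296310 + u(572)) = (432739 - 1519*(1 - 1349))*(2296310 + 0) = (432739 - 1519*(-1348))*2296310 = (432739 + 2047612)*2296310 = 2480351*2296310 = 5695654804810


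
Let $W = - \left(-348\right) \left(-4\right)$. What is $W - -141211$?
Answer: $139819$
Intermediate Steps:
$W = -1392$ ($W = \left(-1\right) 1392 = -1392$)
$W - -141211 = -1392 - -141211 = -1392 + 141211 = 139819$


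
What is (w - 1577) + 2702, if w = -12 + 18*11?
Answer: 1311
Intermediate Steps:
w = 186 (w = -12 + 198 = 186)
(w - 1577) + 2702 = (186 - 1577) + 2702 = -1391 + 2702 = 1311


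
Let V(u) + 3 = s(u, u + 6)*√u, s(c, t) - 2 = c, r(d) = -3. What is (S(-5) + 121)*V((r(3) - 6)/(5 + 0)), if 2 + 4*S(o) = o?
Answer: -1431/4 + 1431*I*√5/100 ≈ -357.75 + 31.998*I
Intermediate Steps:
s(c, t) = 2 + c
S(o) = -½ + o/4
V(u) = -3 + √u*(2 + u) (V(u) = -3 + (2 + u)*√u = -3 + √u*(2 + u))
(S(-5) + 121)*V((r(3) - 6)/(5 + 0)) = ((-½ + (¼)*(-5)) + 121)*(-3 + √((-3 - 6)/(5 + 0))*(2 + (-3 - 6)/(5 + 0))) = ((-½ - 5/4) + 121)*(-3 + √(-9/5)*(2 - 9/5)) = (-7/4 + 121)*(-3 + √(-9*⅕)*(2 - 9*⅕)) = 477*(-3 + √(-9/5)*(2 - 9/5))/4 = 477*(-3 + (3*I*√5/5)*(⅕))/4 = 477*(-3 + 3*I*√5/25)/4 = -1431/4 + 1431*I*√5/100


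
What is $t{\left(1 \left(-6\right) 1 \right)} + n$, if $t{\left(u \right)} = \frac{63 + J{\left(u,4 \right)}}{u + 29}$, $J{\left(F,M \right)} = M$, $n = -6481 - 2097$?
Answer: $- \frac{197227}{23} \approx -8575.1$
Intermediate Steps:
$n = -8578$ ($n = -6481 - 2097 = -8578$)
$t{\left(u \right)} = \frac{67}{29 + u}$ ($t{\left(u \right)} = \frac{63 + 4}{u + 29} = \frac{67}{29 + u}$)
$t{\left(1 \left(-6\right) 1 \right)} + n = \frac{67}{29 + 1 \left(-6\right) 1} - 8578 = \frac{67}{29 - 6} - 8578 = \frac{67}{23} - 8578 = - \frac{197227}{23}$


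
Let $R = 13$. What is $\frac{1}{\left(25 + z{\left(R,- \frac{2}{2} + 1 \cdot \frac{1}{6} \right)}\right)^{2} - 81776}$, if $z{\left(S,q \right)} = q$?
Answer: $- \frac{36}{2922911} \approx -1.2316 \cdot 10^{-5}$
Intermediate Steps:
$\frac{1}{\left(25 + z{\left(R,- \frac{2}{2} + 1 \cdot \frac{1}{6} \right)}\right)^{2} - 81776} = \frac{1}{\left(25 + \left(- \frac{2}{2} + 1 \cdot \frac{1}{6}\right)\right)^{2} - 81776} = \frac{1}{\left(25 + \left(\left(-2\right) \frac{1}{2} + 1 \cdot \frac{1}{6}\right)\right)^{2} - 81776} = \frac{1}{\left(25 + \left(-1 + \frac{1}{6}\right)\right)^{2} - 81776} = \frac{1}{\left(25 - \frac{5}{6}\right)^{2} - 81776} = \frac{1}{\left(\frac{145}{6}\right)^{2} - 81776} = \frac{1}{\frac{21025}{36} - 81776} = \frac{1}{- \frac{2922911}{36}} = - \frac{36}{2922911}$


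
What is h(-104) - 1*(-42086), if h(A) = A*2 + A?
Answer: 41774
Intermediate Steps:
h(A) = 3*A (h(A) = 2*A + A = 3*A)
h(-104) - 1*(-42086) = 3*(-104) - 1*(-42086) = -312 + 42086 = 41774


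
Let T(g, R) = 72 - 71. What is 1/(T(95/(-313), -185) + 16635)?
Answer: 1/16636 ≈ 6.0111e-5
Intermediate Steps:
T(g, R) = 1
1/(T(95/(-313), -185) + 16635) = 1/(1 + 16635) = 1/16636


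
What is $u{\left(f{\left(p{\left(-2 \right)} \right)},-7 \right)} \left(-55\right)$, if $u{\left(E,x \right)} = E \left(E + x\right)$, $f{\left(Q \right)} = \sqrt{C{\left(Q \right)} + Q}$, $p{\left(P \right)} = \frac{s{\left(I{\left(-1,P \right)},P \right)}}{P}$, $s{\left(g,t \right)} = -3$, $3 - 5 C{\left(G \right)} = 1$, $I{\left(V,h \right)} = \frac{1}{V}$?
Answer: $- \frac{209}{2} + \frac{77 \sqrt{190}}{2} \approx 426.19$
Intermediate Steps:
$C{\left(G \right)} = \frac{2}{5}$ ($C{\left(G \right)} = \frac{3}{5} - \frac{1}{5} = \frac{2}{5}$)
$p{\left(P \right)} = - \frac{3}{P}$
$f{\left(Q \right)} = \sqrt{\frac{2}{5} + Q}$
$u{\left(f{\left(p{\left(-2 \right)} \right)},-7 \right)} \left(-55\right) = \frac{\sqrt{10 + 25 \left(- \frac{3}{-2}\right)}}{5} \left(\frac{\sqrt{10 + 25 \left(- \frac{3}{-2}\right)}}{5} - 7\right) \left(-55\right) = \frac{\sqrt{10 + 25 \left(\left(-3\right) \left(- \frac{1}{2}\right)\right)}}{5} \left(\frac{\sqrt{10 + 25 \left(\left(-3\right) \left(- \frac{1}{2}\right)\right)}}{5} - 7\right) \left(-55\right) = \frac{\sqrt{10 + 25 \cdot \frac{3}{2}}}{5} \left(\frac{\sqrt{10 + 25 \cdot \frac{3}{2}}}{5} - 7\right) \left(-55\right) = \frac{\sqrt{10 + \frac{75}{2}}}{5} \left(\frac{\sqrt{10 + \frac{75}{2}}}{5} - 7\right) \left(-55\right) = \frac{\sqrt{\frac{95}{2}}}{5} \left(\frac{\sqrt{\frac{95}{2}}}{5} - 7\right) \left(-55\right) = \frac{\frac{1}{2} \sqrt{190}}{5} \left(\frac{\frac{1}{2} \sqrt{190}}{5} - 7\right) \left(-55\right) = \frac{\sqrt{190}}{10} \left(\frac{\sqrt{190}}{10} - 7\right) \left(-55\right) = \frac{\sqrt{190}}{10} \left(-7 + \frac{\sqrt{190}}{10}\right) \left(-55\right) = \frac{\sqrt{190} \left(-7 + \frac{\sqrt{190}}{10}\right)}{10} \left(-55\right) = - \frac{11 \sqrt{190} \left(-7 + \frac{\sqrt{190}}{10}\right)}{2}$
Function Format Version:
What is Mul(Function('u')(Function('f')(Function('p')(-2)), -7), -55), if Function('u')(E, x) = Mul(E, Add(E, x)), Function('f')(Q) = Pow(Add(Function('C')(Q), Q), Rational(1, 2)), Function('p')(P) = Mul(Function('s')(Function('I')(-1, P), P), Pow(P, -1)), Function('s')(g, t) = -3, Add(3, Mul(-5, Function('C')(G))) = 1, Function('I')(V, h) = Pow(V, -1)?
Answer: Add(Rational(-209, 2), Mul(Rational(77, 2), Pow(190, Rational(1, 2)))) ≈ 426.19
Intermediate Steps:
Function('C')(G) = Rational(2, 5) (Function('C')(G) = Add(Rational(3, 5), Mul(Rational(-1, 5), 1)) = Add(Rational(3, 5), Rational(-1, 5)) = Rational(2, 5))
Function('p')(P) = Mul(-3, Pow(P, -1))
Function('f')(Q) = Pow(Add(Rational(2, 5), Q), Rational(1, 2))
Mul(Function('u')(Function('f')(Function('p')(-2)), -7), -55) = Mul(Mul(Mul(Rational(1, 5), Pow(Add(10, Mul(25, Mul(-3, Pow(-2, -1)))), Rational(1, 2))), Add(Mul(Rational(1, 5), Pow(Add(10, Mul(25, Mul(-3, Pow(-2, -1)))), Rational(1, 2))), -7)), -55) = Mul(Mul(Mul(Rational(1, 5), Pow(Add(10, Mul(25, Mul(-3, Rational(-1, 2)))), Rational(1, 2))), Add(Mul(Rational(1, 5), Pow(Add(10, Mul(25, Mul(-3, Rational(-1, 2)))), Rational(1, 2))), -7)), -55) = Mul(Mul(Mul(Rational(1, 5), Pow(Add(10, Mul(25, Rational(3, 2))), Rational(1, 2))), Add(Mul(Rational(1, 5), Pow(Add(10, Mul(25, Rational(3, 2))), Rational(1, 2))), -7)), -55) = Mul(Mul(Mul(Rational(1, 5), Pow(Add(10, Rational(75, 2)), Rational(1, 2))), Add(Mul(Rational(1, 5), Pow(Add(10, Rational(75, 2)), Rational(1, 2))), -7)), -55) = Mul(Mul(Mul(Rational(1, 5), Pow(Rational(95, 2), Rational(1, 2))), Add(Mul(Rational(1, 5), Pow(Rational(95, 2), Rational(1, 2))), -7)), -55) = Mul(Mul(Mul(Rational(1, 5), Mul(Rational(1, 2), Pow(190, Rational(1, 2)))), Add(Mul(Rational(1, 5), Mul(Rational(1, 2), Pow(190, Rational(1, 2)))), -7)), -55) = Mul(Mul(Mul(Rational(1, 10), Pow(190, Rational(1, 2))), Add(Mul(Rational(1, 10), Pow(190, Rational(1, 2))), -7)), -55) = Mul(Mul(Mul(Rational(1, 10), Pow(190, Rational(1, 2))), Add(-7, Mul(Rational(1, 10), Pow(190, Rational(1, 2))))), -55) = Mul(Mul(Rational(1, 10), Pow(190, Rational(1, 2)), Add(-7, Mul(Rational(1, 10), Pow(190, Rational(1, 2))))), -55) = Mul(Rational(-11, 2), Pow(190, Rational(1, 2)), Add(-7, Mul(Rational(1, 10), Pow(190, Rational(1, 2)))))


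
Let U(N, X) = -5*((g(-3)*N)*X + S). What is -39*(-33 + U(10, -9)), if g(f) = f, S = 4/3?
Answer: 54197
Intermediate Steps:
S = 4/3 (S = 4*(1/3) = 4/3 ≈ 1.3333)
U(N, X) = -20/3 + 15*N*X (U(N, X) = -5*((-3*N)*X + 4/3) = -5*(-3*N*X + 4/3) = -5*(4/3 - 3*N*X) = -20/3 + 15*N*X)
-39*(-33 + U(10, -9)) = -39*(-33 + (-20/3 + 15*10*(-9))) = -39*(-33 + (-20/3 - 1350)) = -39*(-33 - 4070/3) = -39*(-4169/3) = 54197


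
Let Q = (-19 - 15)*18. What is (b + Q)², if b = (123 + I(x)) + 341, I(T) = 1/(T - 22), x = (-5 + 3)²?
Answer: 7102225/324 ≈ 21920.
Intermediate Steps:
x = 4 (x = (-2)² = 4)
I(T) = 1/(-22 + T)
Q = -612 (Q = -34*18 = -612)
b = 8351/18 (b = (123 + 1/(-22 + 4)) + 341 = (123 + 1/(-18)) + 341 = (123 - 1/18) + 341 = 2213/18 + 341 = 8351/18 ≈ 463.94)
(b + Q)² = (8351/18 - 612)² = (-2665/18)² = 7102225/324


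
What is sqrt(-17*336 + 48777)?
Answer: 3*sqrt(4785) ≈ 207.52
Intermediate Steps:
sqrt(-17*336 + 48777) = sqrt(-5712 + 48777) = sqrt(43065) = 3*sqrt(4785)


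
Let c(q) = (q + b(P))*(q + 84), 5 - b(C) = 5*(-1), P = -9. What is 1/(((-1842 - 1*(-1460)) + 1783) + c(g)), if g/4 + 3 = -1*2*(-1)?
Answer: 1/1881 ≈ 0.00053163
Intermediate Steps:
b(C) = 10 (b(C) = 5 - 5*(-1) = 5 - 1*(-5) = 5 + 5 = 10)
g = -4 (g = -12 + 4*(-1*2*(-1)) = -12 + 4*(-2*(-1)) = -12 + 4*2 = -12 + 8 = -4)
c(q) = (10 + q)*(84 + q) (c(q) = (q + 10)*(q + 84) = (10 + q)*(84 + q))
1/(((-1842 - 1*(-1460)) + 1783) + c(g)) = 1/(((-1842 - 1*(-1460)) + 1783) + (840 + (-4)² + 94*(-4))) = 1/(((-1842 + 1460) + 1783) + (840 + 16 - 376)) = 1/((-382 + 1783) + 480) = 1/(1401 + 480) = 1/1881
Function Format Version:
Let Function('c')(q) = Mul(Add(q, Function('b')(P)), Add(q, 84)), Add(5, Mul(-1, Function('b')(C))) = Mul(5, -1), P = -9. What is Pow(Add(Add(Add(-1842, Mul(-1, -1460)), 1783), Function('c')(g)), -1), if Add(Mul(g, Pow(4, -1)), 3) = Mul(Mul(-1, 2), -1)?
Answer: Rational(1, 1881) ≈ 0.00053163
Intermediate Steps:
Function('b')(C) = 10 (Function('b')(C) = Add(5, Mul(-1, Mul(5, -1))) = Add(5, Mul(-1, -5)) = Add(5, 5) = 10)
g = -4 (g = Add(-12, Mul(4, Mul(Mul(-1, 2), -1))) = Add(-12, Mul(4, Mul(-2, -1))) = Add(-12, Mul(4, 2)) = Add(-12, 8) = -4)
Function('c')(q) = Mul(Add(10, q), Add(84, q)) (Function('c')(q) = Mul(Add(q, 10), Add(q, 84)) = Mul(Add(10, q), Add(84, q)))
Pow(Add(Add(Add(-1842, Mul(-1, -1460)), 1783), Function('c')(g)), -1) = Pow(Add(Add(Add(-1842, Mul(-1, -1460)), 1783), Add(840, Pow(-4, 2), Mul(94, -4))), -1) = Pow(Add(Add(Add(-1842, 1460), 1783), Add(840, 16, -376)), -1) = Pow(Add(Add(-382, 1783), 480), -1) = Pow(Add(1401, 480), -1) = Pow(1881, -1) = Rational(1, 1881)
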